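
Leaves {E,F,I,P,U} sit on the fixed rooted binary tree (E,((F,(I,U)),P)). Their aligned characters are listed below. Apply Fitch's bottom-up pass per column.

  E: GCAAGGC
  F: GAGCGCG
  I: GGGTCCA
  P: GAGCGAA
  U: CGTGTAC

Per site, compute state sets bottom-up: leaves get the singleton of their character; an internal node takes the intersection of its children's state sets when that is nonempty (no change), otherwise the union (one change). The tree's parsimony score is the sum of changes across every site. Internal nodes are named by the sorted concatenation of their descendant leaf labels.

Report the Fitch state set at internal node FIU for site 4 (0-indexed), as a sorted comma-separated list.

[col 0] IU: children I:{G}, U:{C} ∪→ {C,G}; cost 1
[col 0] FIU: children F:{G}, IU:{C,G} ∩→ {G}; cost 0
[col 0] FIPU: children FIU:{G}, P:{G} ∩→ {G}; cost 0
[col 0] EFIPU: children E:{G}, FIPU:{G} ∩→ {G}; cost 0
[col 1] IU: children I:{G}, U:{G} ∩→ {G}; cost 0
[col 1] FIU: children F:{A}, IU:{G} ∪→ {A,G}; cost 1
[col 1] FIPU: children FIU:{A,G}, P:{A} ∩→ {A}; cost 0
[col 1] EFIPU: children E:{C}, FIPU:{A} ∪→ {A,C}; cost 1
[col 2] IU: children I:{G}, U:{T} ∪→ {G,T}; cost 1
[col 2] FIU: children F:{G}, IU:{G,T} ∩→ {G}; cost 0
[col 2] FIPU: children FIU:{G}, P:{G} ∩→ {G}; cost 0
[col 2] EFIPU: children E:{A}, FIPU:{G} ∪→ {A,G}; cost 1
[col 3] IU: children I:{T}, U:{G} ∪→ {G,T}; cost 1
[col 3] FIU: children F:{C}, IU:{G,T} ∪→ {C,G,T}; cost 1
[col 3] FIPU: children FIU:{C,G,T}, P:{C} ∩→ {C}; cost 0
[col 3] EFIPU: children E:{A}, FIPU:{C} ∪→ {A,C}; cost 1
[col 4] IU: children I:{C}, U:{T} ∪→ {C,T}; cost 1
[col 4] FIU: children F:{G}, IU:{C,T} ∪→ {C,G,T}; cost 1
[col 4] FIPU: children FIU:{C,G,T}, P:{G} ∩→ {G}; cost 0
[col 4] EFIPU: children E:{G}, FIPU:{G} ∩→ {G}; cost 0
[col 5] IU: children I:{C}, U:{A} ∪→ {A,C}; cost 1
[col 5] FIU: children F:{C}, IU:{A,C} ∩→ {C}; cost 0
[col 5] FIPU: children FIU:{C}, P:{A} ∪→ {A,C}; cost 1
[col 5] EFIPU: children E:{G}, FIPU:{A,C} ∪→ {A,C,G}; cost 1
[col 6] IU: children I:{A}, U:{C} ∪→ {A,C}; cost 1
[col 6] FIU: children F:{G}, IU:{A,C} ∪→ {A,C,G}; cost 1
[col 6] FIPU: children FIU:{A,C,G}, P:{A} ∩→ {A}; cost 0
[col 6] EFIPU: children E:{C}, FIPU:{A} ∪→ {A,C}; cost 1
per-site changes: [1, 2, 2, 3, 2, 3, 3]; total = 16

C,G,T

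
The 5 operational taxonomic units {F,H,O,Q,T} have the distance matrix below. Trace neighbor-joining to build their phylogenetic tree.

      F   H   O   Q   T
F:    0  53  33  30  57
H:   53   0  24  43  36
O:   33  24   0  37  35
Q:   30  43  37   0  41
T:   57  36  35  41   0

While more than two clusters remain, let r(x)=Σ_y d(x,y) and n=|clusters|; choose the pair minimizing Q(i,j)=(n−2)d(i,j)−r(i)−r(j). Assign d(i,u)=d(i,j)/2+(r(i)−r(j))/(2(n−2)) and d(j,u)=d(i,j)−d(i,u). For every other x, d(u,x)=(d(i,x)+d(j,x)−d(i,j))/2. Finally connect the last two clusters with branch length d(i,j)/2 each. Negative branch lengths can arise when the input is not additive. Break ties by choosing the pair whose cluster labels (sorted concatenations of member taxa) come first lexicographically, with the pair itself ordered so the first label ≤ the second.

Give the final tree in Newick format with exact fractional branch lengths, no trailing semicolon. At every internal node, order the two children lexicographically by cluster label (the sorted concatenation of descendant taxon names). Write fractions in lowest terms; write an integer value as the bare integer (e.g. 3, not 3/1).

((((F:56/3,Q:34/3):12,O:8):7/2,H:15):21/2,T:21/2)

iteration 1: select F,Q (d=30, Q=-234); attach at lengths (56/3, 34/3); label the merged cluster FQ
  updated: d(FQ,H)=33, d(FQ,O)=20, d(FQ,T)=34
iteration 2: select FQ,O (d=20, Q=-126); attach at lengths (12, 8); label the merged cluster FOQ
  updated: d(FOQ,H)=37/2, d(FOQ,T)=49/2
iteration 3: select FOQ,H (d=37/2, Q=-79); attach at lengths (7/2, 15); label the merged cluster FHOQ
  updated: d(FHOQ,T)=21
iteration 4: select FHOQ,T (d=21); attach at lengths (21/2, 21/2); label the merged cluster FHOQT
final tree: ((((F:56/3,Q:34/3):12,O:8):7/2,H:15):21/2,T:21/2)
total length: 179/2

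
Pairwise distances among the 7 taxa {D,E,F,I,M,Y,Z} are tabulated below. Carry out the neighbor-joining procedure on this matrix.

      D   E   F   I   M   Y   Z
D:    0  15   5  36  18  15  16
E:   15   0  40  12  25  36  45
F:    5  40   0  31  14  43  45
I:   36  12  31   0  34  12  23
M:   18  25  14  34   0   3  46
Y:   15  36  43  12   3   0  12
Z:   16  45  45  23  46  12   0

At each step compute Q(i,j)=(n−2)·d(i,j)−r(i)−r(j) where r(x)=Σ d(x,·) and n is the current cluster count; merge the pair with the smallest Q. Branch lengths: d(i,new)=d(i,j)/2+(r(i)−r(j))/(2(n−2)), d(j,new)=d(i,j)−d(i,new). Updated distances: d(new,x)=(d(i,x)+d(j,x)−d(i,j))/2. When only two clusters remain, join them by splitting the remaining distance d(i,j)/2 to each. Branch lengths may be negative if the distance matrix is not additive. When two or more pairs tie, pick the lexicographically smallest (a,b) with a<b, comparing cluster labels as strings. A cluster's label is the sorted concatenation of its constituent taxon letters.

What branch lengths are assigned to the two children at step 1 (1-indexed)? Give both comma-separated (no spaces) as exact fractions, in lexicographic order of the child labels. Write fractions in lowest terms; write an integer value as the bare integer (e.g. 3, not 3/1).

17/2,7/2

step 1: merge (E,I) at d=12, Q=-261; branch lengths E→17/2, I→7/2; new cluster EI
  updated: d(D,EI)=39/2, d(EI,F)=59/2, d(EI,M)=47/2, d(EI,Y)=18, d(EI,Z)=28
step 2: merge (D,F) at d=5, Q=-190; branch lengths D→-43/8, F→83/8; new cluster DF
  updated: d(DF,EI)=22, d(DF,M)=27/2, d(DF,Y)=53/2, d(DF,Z)=28
step 3: merge (Y,Z) at d=12, Q=-275/2; branch lengths Y→-37/12, Z→181/12; new cluster YZ
  updated: d(DF,YZ)=85/4, d(EI,YZ)=17, d(M,YZ)=37/2
step 4: merge (DF,M) at d=27/2, Q=-341/4; branch lengths DF→113/16, M→103/16; new cluster DFM
  updated: d(DFM,EI)=16, d(DFM,YZ)=105/8
step 5: merge (DFM,EI) at d=16, Q=-369/8; branch lengths DFM→97/16, EI→159/16; new cluster DEFIM
  updated: d(DEFIM,YZ)=113/16
step 6: merge (DEFIM,YZ) at d=113/16; branch lengths DEFIM→113/32, YZ→113/32; new cluster DEFIMYZ
final tree: ((((D:-43/8,F:83/8):113/16,M:103/16):97/16,(E:17/2,I:7/2):159/16):113/32,(Y:-37/12,Z:181/12):113/32)
total length: 1049/16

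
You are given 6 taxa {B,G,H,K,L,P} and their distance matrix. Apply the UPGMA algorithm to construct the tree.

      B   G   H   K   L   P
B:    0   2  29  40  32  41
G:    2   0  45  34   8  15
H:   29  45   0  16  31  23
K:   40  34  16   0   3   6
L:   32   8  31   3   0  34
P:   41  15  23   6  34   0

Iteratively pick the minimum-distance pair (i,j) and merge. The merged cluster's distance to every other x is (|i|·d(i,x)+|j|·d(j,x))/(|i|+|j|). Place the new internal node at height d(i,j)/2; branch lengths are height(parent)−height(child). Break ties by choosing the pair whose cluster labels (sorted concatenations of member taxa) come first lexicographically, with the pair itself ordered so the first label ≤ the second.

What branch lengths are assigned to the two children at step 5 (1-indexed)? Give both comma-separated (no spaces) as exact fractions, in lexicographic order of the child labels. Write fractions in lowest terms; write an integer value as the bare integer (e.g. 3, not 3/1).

iteration 1: select B,G (d=2); attach at lengths (1, 1); label the merged cluster BG
  updated: d(BG,H)=37, d(BG,K)=37, d(BG,L)=20, d(BG,P)=28
iteration 2: select K,L (d=3); attach at lengths (3/2, 3/2); label the merged cluster KL
  updated: d(BG,KL)=57/2, d(H,KL)=47/2, d(KL,P)=20
iteration 3: select KL,P (d=20); attach at lengths (17/2, 10); label the merged cluster KLP
  updated: d(BG,KLP)=85/3, d(H,KLP)=70/3
iteration 4: select H,KLP (d=70/3); attach at lengths (35/3, 5/3); label the merged cluster HKLP
  updated: d(BG,HKLP)=61/2
iteration 5: select BG,HKLP (d=61/2); attach at lengths (57/4, 43/12); label the merged cluster BGHKLP
final tree: ((B:1,G:1):57/4,(H:35/3,((K:3/2,L:3/2):17/2,P:10):5/3):43/12)
total length: 164/3

57/4,43/12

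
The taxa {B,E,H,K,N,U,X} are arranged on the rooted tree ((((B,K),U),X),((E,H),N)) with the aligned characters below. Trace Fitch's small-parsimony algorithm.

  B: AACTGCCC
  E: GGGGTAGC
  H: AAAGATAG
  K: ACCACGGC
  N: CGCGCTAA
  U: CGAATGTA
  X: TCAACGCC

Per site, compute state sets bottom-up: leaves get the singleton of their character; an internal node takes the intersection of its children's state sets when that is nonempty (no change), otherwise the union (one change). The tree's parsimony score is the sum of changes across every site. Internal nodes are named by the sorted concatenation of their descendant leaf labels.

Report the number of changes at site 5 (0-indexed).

3

site 0, node BK: B={A} ∩ K={A} → {A} (+0)
site 0, node BKU: BK={A} ∪ U={C} → {A,C} (+1)
site 0, node BKUX: BKU={A,C} ∪ X={T} → {A,C,T} (+1)
site 0, node EH: E={G} ∪ H={A} → {A,G} (+1)
site 0, node EHN: EH={A,G} ∪ N={C} → {A,C,G} (+1)
site 0, node BEHKNUX: BKUX={A,C,T} ∩ EHN={A,C,G} → {A,C} (+0)
site 1, node BK: B={A} ∪ K={C} → {A,C} (+1)
site 1, node BKU: BK={A,C} ∪ U={G} → {A,C,G} (+1)
site 1, node BKUX: BKU={A,C,G} ∩ X={C} → {C} (+0)
site 1, node EH: E={G} ∪ H={A} → {A,G} (+1)
site 1, node EHN: EH={A,G} ∩ N={G} → {G} (+0)
site 1, node BEHKNUX: BKUX={C} ∪ EHN={G} → {C,G} (+1)
site 2, node BK: B={C} ∩ K={C} → {C} (+0)
site 2, node BKU: BK={C} ∪ U={A} → {A,C} (+1)
site 2, node BKUX: BKU={A,C} ∩ X={A} → {A} (+0)
site 2, node EH: E={G} ∪ H={A} → {A,G} (+1)
site 2, node EHN: EH={A,G} ∪ N={C} → {A,C,G} (+1)
site 2, node BEHKNUX: BKUX={A} ∩ EHN={A,C,G} → {A} (+0)
site 3, node BK: B={T} ∪ K={A} → {A,T} (+1)
site 3, node BKU: BK={A,T} ∩ U={A} → {A} (+0)
site 3, node BKUX: BKU={A} ∩ X={A} → {A} (+0)
site 3, node EH: E={G} ∩ H={G} → {G} (+0)
site 3, node EHN: EH={G} ∩ N={G} → {G} (+0)
site 3, node BEHKNUX: BKUX={A} ∪ EHN={G} → {A,G} (+1)
site 4, node BK: B={G} ∪ K={C} → {C,G} (+1)
site 4, node BKU: BK={C,G} ∪ U={T} → {C,G,T} (+1)
site 4, node BKUX: BKU={C,G,T} ∩ X={C} → {C} (+0)
site 4, node EH: E={T} ∪ H={A} → {A,T} (+1)
site 4, node EHN: EH={A,T} ∪ N={C} → {A,C,T} (+1)
site 4, node BEHKNUX: BKUX={C} ∩ EHN={A,C,T} → {C} (+0)
site 5, node BK: B={C} ∪ K={G} → {C,G} (+1)
site 5, node BKU: BK={C,G} ∩ U={G} → {G} (+0)
site 5, node BKUX: BKU={G} ∩ X={G} → {G} (+0)
site 5, node EH: E={A} ∪ H={T} → {A,T} (+1)
site 5, node EHN: EH={A,T} ∩ N={T} → {T} (+0)
site 5, node BEHKNUX: BKUX={G} ∪ EHN={T} → {G,T} (+1)
site 6, node BK: B={C} ∪ K={G} → {C,G} (+1)
site 6, node BKU: BK={C,G} ∪ U={T} → {C,G,T} (+1)
site 6, node BKUX: BKU={C,G,T} ∩ X={C} → {C} (+0)
site 6, node EH: E={G} ∪ H={A} → {A,G} (+1)
site 6, node EHN: EH={A,G} ∩ N={A} → {A} (+0)
site 6, node BEHKNUX: BKUX={C} ∪ EHN={A} → {A,C} (+1)
site 7, node BK: B={C} ∩ K={C} → {C} (+0)
site 7, node BKU: BK={C} ∪ U={A} → {A,C} (+1)
site 7, node BKUX: BKU={A,C} ∩ X={C} → {C} (+0)
site 7, node EH: E={C} ∪ H={G} → {C,G} (+1)
site 7, node EHN: EH={C,G} ∪ N={A} → {A,C,G} (+1)
site 7, node BEHKNUX: BKUX={C} ∩ EHN={A,C,G} → {C} (+0)
per-site changes: [4, 4, 3, 2, 4, 3, 4, 3]; total = 27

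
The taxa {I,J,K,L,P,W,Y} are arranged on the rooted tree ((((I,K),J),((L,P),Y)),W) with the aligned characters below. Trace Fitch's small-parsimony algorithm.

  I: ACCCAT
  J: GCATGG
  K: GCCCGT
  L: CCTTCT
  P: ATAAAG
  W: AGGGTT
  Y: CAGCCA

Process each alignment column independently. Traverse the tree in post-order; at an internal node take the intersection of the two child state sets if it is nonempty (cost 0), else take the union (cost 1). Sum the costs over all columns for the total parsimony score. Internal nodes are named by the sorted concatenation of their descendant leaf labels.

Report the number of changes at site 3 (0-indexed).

4

IK@0: {A} ∪ {G} = {A,G} (union, +1)
IJK@0: {A,G} ∩ {G} = {G} (intersection, +0)
LP@0: {C} ∪ {A} = {A,C} (union, +1)
LPY@0: {A,C} ∩ {C} = {C} (intersection, +0)
IJKLPY@0: {G} ∪ {C} = {C,G} (union, +1)
IJKLPWY@0: {C,G} ∪ {A} = {A,C,G} (union, +1)
IK@1: {C} ∩ {C} = {C} (intersection, +0)
IJK@1: {C} ∩ {C} = {C} (intersection, +0)
LP@1: {C} ∪ {T} = {C,T} (union, +1)
LPY@1: {C,T} ∪ {A} = {A,C,T} (union, +1)
IJKLPY@1: {C} ∩ {A,C,T} = {C} (intersection, +0)
IJKLPWY@1: {C} ∪ {G} = {C,G} (union, +1)
IK@2: {C} ∩ {C} = {C} (intersection, +0)
IJK@2: {C} ∪ {A} = {A,C} (union, +1)
LP@2: {T} ∪ {A} = {A,T} (union, +1)
LPY@2: {A,T} ∪ {G} = {A,G,T} (union, +1)
IJKLPY@2: {A,C} ∩ {A,G,T} = {A} (intersection, +0)
IJKLPWY@2: {A} ∪ {G} = {A,G} (union, +1)
IK@3: {C} ∩ {C} = {C} (intersection, +0)
IJK@3: {C} ∪ {T} = {C,T} (union, +1)
LP@3: {T} ∪ {A} = {A,T} (union, +1)
LPY@3: {A,T} ∪ {C} = {A,C,T} (union, +1)
IJKLPY@3: {C,T} ∩ {A,C,T} = {C,T} (intersection, +0)
IJKLPWY@3: {C,T} ∪ {G} = {C,G,T} (union, +1)
IK@4: {A} ∪ {G} = {A,G} (union, +1)
IJK@4: {A,G} ∩ {G} = {G} (intersection, +0)
LP@4: {C} ∪ {A} = {A,C} (union, +1)
LPY@4: {A,C} ∩ {C} = {C} (intersection, +0)
IJKLPY@4: {G} ∪ {C} = {C,G} (union, +1)
IJKLPWY@4: {C,G} ∪ {T} = {C,G,T} (union, +1)
IK@5: {T} ∩ {T} = {T} (intersection, +0)
IJK@5: {T} ∪ {G} = {G,T} (union, +1)
LP@5: {T} ∪ {G} = {G,T} (union, +1)
LPY@5: {G,T} ∪ {A} = {A,G,T} (union, +1)
IJKLPY@5: {G,T} ∩ {A,G,T} = {G,T} (intersection, +0)
IJKLPWY@5: {G,T} ∩ {T} = {T} (intersection, +0)
per-site changes: [4, 3, 4, 4, 4, 3]; total = 22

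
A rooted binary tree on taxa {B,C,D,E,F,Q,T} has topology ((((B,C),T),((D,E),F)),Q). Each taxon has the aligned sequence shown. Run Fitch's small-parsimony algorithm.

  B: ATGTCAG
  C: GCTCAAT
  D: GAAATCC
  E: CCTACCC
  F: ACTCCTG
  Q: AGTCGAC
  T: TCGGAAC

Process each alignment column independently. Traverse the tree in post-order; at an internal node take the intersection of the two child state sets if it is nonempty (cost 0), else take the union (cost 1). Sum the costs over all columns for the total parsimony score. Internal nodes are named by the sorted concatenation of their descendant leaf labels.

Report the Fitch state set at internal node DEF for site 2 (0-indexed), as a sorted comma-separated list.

[col 0] BC: children B:{A}, C:{G} ∪→ {A,G}; cost 1
[col 0] BCT: children BC:{A,G}, T:{T} ∪→ {A,G,T}; cost 1
[col 0] DE: children D:{G}, E:{C} ∪→ {C,G}; cost 1
[col 0] DEF: children DE:{C,G}, F:{A} ∪→ {A,C,G}; cost 1
[col 0] BCDEFT: children BCT:{A,G,T}, DEF:{A,C,G} ∩→ {A,G}; cost 0
[col 0] BCDEFQT: children BCDEFT:{A,G}, Q:{A} ∩→ {A}; cost 0
[col 1] BC: children B:{T}, C:{C} ∪→ {C,T}; cost 1
[col 1] BCT: children BC:{C,T}, T:{C} ∩→ {C}; cost 0
[col 1] DE: children D:{A}, E:{C} ∪→ {A,C}; cost 1
[col 1] DEF: children DE:{A,C}, F:{C} ∩→ {C}; cost 0
[col 1] BCDEFT: children BCT:{C}, DEF:{C} ∩→ {C}; cost 0
[col 1] BCDEFQT: children BCDEFT:{C}, Q:{G} ∪→ {C,G}; cost 1
[col 2] BC: children B:{G}, C:{T} ∪→ {G,T}; cost 1
[col 2] BCT: children BC:{G,T}, T:{G} ∩→ {G}; cost 0
[col 2] DE: children D:{A}, E:{T} ∪→ {A,T}; cost 1
[col 2] DEF: children DE:{A,T}, F:{T} ∩→ {T}; cost 0
[col 2] BCDEFT: children BCT:{G}, DEF:{T} ∪→ {G,T}; cost 1
[col 2] BCDEFQT: children BCDEFT:{G,T}, Q:{T} ∩→ {T}; cost 0
[col 3] BC: children B:{T}, C:{C} ∪→ {C,T}; cost 1
[col 3] BCT: children BC:{C,T}, T:{G} ∪→ {C,G,T}; cost 1
[col 3] DE: children D:{A}, E:{A} ∩→ {A}; cost 0
[col 3] DEF: children DE:{A}, F:{C} ∪→ {A,C}; cost 1
[col 3] BCDEFT: children BCT:{C,G,T}, DEF:{A,C} ∩→ {C}; cost 0
[col 3] BCDEFQT: children BCDEFT:{C}, Q:{C} ∩→ {C}; cost 0
[col 4] BC: children B:{C}, C:{A} ∪→ {A,C}; cost 1
[col 4] BCT: children BC:{A,C}, T:{A} ∩→ {A}; cost 0
[col 4] DE: children D:{T}, E:{C} ∪→ {C,T}; cost 1
[col 4] DEF: children DE:{C,T}, F:{C} ∩→ {C}; cost 0
[col 4] BCDEFT: children BCT:{A}, DEF:{C} ∪→ {A,C}; cost 1
[col 4] BCDEFQT: children BCDEFT:{A,C}, Q:{G} ∪→ {A,C,G}; cost 1
[col 5] BC: children B:{A}, C:{A} ∩→ {A}; cost 0
[col 5] BCT: children BC:{A}, T:{A} ∩→ {A}; cost 0
[col 5] DE: children D:{C}, E:{C} ∩→ {C}; cost 0
[col 5] DEF: children DE:{C}, F:{T} ∪→ {C,T}; cost 1
[col 5] BCDEFT: children BCT:{A}, DEF:{C,T} ∪→ {A,C,T}; cost 1
[col 5] BCDEFQT: children BCDEFT:{A,C,T}, Q:{A} ∩→ {A}; cost 0
[col 6] BC: children B:{G}, C:{T} ∪→ {G,T}; cost 1
[col 6] BCT: children BC:{G,T}, T:{C} ∪→ {C,G,T}; cost 1
[col 6] DE: children D:{C}, E:{C} ∩→ {C}; cost 0
[col 6] DEF: children DE:{C}, F:{G} ∪→ {C,G}; cost 1
[col 6] BCDEFT: children BCT:{C,G,T}, DEF:{C,G} ∩→ {C,G}; cost 0
[col 6] BCDEFQT: children BCDEFT:{C,G}, Q:{C} ∩→ {C}; cost 0
per-site changes: [4, 3, 3, 3, 4, 2, 3]; total = 22

T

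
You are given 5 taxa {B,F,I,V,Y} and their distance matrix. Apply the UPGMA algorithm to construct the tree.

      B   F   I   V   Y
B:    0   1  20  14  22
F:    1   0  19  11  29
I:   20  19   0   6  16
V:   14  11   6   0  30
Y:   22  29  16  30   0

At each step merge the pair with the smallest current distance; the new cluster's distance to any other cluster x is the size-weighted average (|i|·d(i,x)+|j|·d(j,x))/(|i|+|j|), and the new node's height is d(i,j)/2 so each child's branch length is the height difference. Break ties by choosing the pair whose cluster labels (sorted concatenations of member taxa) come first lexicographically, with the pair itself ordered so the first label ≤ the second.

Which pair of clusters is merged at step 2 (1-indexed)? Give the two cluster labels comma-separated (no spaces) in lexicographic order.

I,V

step 1: merge (B,F) at d=1; branch lengths B→1/2, F→1/2; new cluster BF
  updated: d(BF,I)=39/2, d(BF,V)=25/2, d(BF,Y)=51/2
step 2: merge (I,V) at d=6; branch lengths I→3, V→3; new cluster IV
  updated: d(BF,IV)=16, d(IV,Y)=23
step 3: merge (BF,IV) at d=16; branch lengths BF→15/2, IV→5; new cluster BFIV
  updated: d(BFIV,Y)=97/4
step 4: merge (BFIV,Y) at d=97/4; branch lengths BFIV→33/8, Y→97/8; new cluster BFIVY
final tree: (((B:1/2,F:1/2):15/2,(I:3,V:3):5):33/8,Y:97/8)
total length: 143/4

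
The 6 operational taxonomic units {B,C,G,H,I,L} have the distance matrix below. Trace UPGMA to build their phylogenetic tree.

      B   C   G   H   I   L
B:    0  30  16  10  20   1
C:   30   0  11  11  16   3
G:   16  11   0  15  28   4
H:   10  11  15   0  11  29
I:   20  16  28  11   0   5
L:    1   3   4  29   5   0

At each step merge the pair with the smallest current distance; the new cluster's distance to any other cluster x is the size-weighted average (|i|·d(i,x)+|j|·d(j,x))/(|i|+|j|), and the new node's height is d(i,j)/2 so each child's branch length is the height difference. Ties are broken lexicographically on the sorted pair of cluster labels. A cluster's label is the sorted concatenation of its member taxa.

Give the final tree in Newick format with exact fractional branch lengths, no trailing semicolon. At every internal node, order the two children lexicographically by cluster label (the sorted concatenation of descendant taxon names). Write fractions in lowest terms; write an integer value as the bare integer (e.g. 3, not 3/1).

step 1: merge (B,L) at d=1; branch lengths B→1/2, L→1/2; new cluster BL
  updated: d(BL,C)=33/2, d(BL,G)=10, d(BL,H)=39/2, d(BL,I)=25/2
step 2: merge (BL,G) at d=10; branch lengths BL→9/2, G→5; new cluster BGL
  updated: d(BGL,C)=44/3, d(BGL,H)=18, d(BGL,I)=53/3
step 3: merge (C,H) at d=11; branch lengths C→11/2, H→11/2; new cluster CH
  updated: d(BGL,CH)=49/3, d(CH,I)=27/2
step 4: merge (CH,I) at d=27/2; branch lengths CH→5/4, I→27/4; new cluster CHI
  updated: d(BGL,CHI)=151/9
step 5: merge (BGL,CHI) at d=151/9; branch lengths BGL→61/18, CHI→59/36; new cluster BCGHIL
final tree: (((B:1/2,L:1/2):9/2,G:5):61/18,((C:11/2,H:11/2):5/4,I:27/4):59/36)
total length: 1243/36

(((B:1/2,L:1/2):9/2,G:5):61/18,((C:11/2,H:11/2):5/4,I:27/4):59/36)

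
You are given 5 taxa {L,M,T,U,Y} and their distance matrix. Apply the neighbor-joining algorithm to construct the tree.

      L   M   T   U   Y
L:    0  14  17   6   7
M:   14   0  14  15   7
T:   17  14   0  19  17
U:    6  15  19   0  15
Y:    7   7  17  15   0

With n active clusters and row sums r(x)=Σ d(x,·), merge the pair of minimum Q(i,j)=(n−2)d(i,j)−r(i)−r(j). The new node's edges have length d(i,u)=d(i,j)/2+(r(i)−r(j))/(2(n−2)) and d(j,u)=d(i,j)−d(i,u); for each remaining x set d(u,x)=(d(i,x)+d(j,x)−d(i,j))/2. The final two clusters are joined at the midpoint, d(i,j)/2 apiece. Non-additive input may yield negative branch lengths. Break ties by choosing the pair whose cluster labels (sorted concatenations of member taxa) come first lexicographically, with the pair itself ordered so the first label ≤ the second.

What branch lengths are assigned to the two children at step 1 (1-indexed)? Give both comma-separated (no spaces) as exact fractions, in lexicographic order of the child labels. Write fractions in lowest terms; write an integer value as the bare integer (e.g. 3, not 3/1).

7/6,29/6

1. join L+U (d=6, Q=-81) ⇒ LU; edges |L|=7/6, |U|=29/6
  updated: d(LU,M)=23/2, d(LU,T)=15, d(LU,Y)=8
2. join LU+T (d=15, Q=-101/2) ⇒ LTU; edges |LU|=37/8, |T|=83/8
  updated: d(LTU,M)=21/4, d(LTU,Y)=5
3. join LTU+M (d=21/4, Q=-69/4) ⇒ LMTU; edges |LTU|=13/8, |M|=29/8
  updated: d(LMTU,Y)=27/8
4. join LMTU+Y (d=27/8) ⇒ LMTUY; edges |LMTU|=27/16, |Y|=27/16
final tree: ((((L:7/6,U:29/6):37/8,T:83/8):13/8,M:29/8):27/16,Y:27/16)
total length: 237/8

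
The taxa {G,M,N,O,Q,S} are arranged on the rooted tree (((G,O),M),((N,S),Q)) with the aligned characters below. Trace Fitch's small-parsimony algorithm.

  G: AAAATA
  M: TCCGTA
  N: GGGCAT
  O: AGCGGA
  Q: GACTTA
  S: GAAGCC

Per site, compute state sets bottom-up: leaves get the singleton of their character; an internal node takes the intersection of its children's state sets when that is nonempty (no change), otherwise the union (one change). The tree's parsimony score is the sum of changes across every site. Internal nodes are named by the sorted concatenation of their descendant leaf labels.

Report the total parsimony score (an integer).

16

[col 0] GO: children G:{A}, O:{A} ∩→ {A}; cost 0
[col 0] GMO: children GO:{A}, M:{T} ∪→ {A,T}; cost 1
[col 0] NS: children N:{G}, S:{G} ∩→ {G}; cost 0
[col 0] NQS: children NS:{G}, Q:{G} ∩→ {G}; cost 0
[col 0] GMNOQS: children GMO:{A,T}, NQS:{G} ∪→ {A,G,T}; cost 1
[col 1] GO: children G:{A}, O:{G} ∪→ {A,G}; cost 1
[col 1] GMO: children GO:{A,G}, M:{C} ∪→ {A,C,G}; cost 1
[col 1] NS: children N:{G}, S:{A} ∪→ {A,G}; cost 1
[col 1] NQS: children NS:{A,G}, Q:{A} ∩→ {A}; cost 0
[col 1] GMNOQS: children GMO:{A,C,G}, NQS:{A} ∩→ {A}; cost 0
[col 2] GO: children G:{A}, O:{C} ∪→ {A,C}; cost 1
[col 2] GMO: children GO:{A,C}, M:{C} ∩→ {C}; cost 0
[col 2] NS: children N:{G}, S:{A} ∪→ {A,G}; cost 1
[col 2] NQS: children NS:{A,G}, Q:{C} ∪→ {A,C,G}; cost 1
[col 2] GMNOQS: children GMO:{C}, NQS:{A,C,G} ∩→ {C}; cost 0
[col 3] GO: children G:{A}, O:{G} ∪→ {A,G}; cost 1
[col 3] GMO: children GO:{A,G}, M:{G} ∩→ {G}; cost 0
[col 3] NS: children N:{C}, S:{G} ∪→ {C,G}; cost 1
[col 3] NQS: children NS:{C,G}, Q:{T} ∪→ {C,G,T}; cost 1
[col 3] GMNOQS: children GMO:{G}, NQS:{C,G,T} ∩→ {G}; cost 0
[col 4] GO: children G:{T}, O:{G} ∪→ {G,T}; cost 1
[col 4] GMO: children GO:{G,T}, M:{T} ∩→ {T}; cost 0
[col 4] NS: children N:{A}, S:{C} ∪→ {A,C}; cost 1
[col 4] NQS: children NS:{A,C}, Q:{T} ∪→ {A,C,T}; cost 1
[col 4] GMNOQS: children GMO:{T}, NQS:{A,C,T} ∩→ {T}; cost 0
[col 5] GO: children G:{A}, O:{A} ∩→ {A}; cost 0
[col 5] GMO: children GO:{A}, M:{A} ∩→ {A}; cost 0
[col 5] NS: children N:{T}, S:{C} ∪→ {C,T}; cost 1
[col 5] NQS: children NS:{C,T}, Q:{A} ∪→ {A,C,T}; cost 1
[col 5] GMNOQS: children GMO:{A}, NQS:{A,C,T} ∩→ {A}; cost 0
per-site changes: [2, 3, 3, 3, 3, 2]; total = 16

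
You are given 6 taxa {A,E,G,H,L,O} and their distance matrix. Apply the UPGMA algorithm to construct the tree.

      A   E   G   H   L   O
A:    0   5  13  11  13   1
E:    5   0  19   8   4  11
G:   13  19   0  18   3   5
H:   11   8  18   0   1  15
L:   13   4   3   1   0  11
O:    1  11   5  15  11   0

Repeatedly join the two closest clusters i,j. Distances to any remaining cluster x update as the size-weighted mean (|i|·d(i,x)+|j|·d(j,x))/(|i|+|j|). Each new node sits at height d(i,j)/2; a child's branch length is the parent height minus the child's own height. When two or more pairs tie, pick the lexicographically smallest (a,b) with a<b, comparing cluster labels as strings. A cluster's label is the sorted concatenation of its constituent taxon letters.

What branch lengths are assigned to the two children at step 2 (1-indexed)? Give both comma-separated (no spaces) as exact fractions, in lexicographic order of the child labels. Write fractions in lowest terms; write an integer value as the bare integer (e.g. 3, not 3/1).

iteration 1: select A,O (d=1); attach at lengths (1/2, 1/2); label the merged cluster AO
  updated: d(AO,E)=8, d(AO,G)=9, d(AO,H)=13, d(AO,L)=12
iteration 2: select H,L (d=1); attach at lengths (1/2, 1/2); label the merged cluster HL
  updated: d(AO,HL)=25/2, d(E,HL)=6, d(G,HL)=21/2
iteration 3: select E,HL (d=6); attach at lengths (3, 5/2); label the merged cluster EHL
  updated: d(AO,EHL)=11, d(EHL,G)=40/3
iteration 4: select AO,G (d=9); attach at lengths (4, 9/2); label the merged cluster AGO
  updated: d(AGO,EHL)=106/9
iteration 5: select AGO,EHL (d=106/9); attach at lengths (25/18, 26/9); label the merged cluster AEGHLO
final tree: (((A:1/2,O:1/2):4,G:9/2):25/18,(E:3,(H:1/2,L:1/2):5/2):26/9)
total length: 365/18

1/2,1/2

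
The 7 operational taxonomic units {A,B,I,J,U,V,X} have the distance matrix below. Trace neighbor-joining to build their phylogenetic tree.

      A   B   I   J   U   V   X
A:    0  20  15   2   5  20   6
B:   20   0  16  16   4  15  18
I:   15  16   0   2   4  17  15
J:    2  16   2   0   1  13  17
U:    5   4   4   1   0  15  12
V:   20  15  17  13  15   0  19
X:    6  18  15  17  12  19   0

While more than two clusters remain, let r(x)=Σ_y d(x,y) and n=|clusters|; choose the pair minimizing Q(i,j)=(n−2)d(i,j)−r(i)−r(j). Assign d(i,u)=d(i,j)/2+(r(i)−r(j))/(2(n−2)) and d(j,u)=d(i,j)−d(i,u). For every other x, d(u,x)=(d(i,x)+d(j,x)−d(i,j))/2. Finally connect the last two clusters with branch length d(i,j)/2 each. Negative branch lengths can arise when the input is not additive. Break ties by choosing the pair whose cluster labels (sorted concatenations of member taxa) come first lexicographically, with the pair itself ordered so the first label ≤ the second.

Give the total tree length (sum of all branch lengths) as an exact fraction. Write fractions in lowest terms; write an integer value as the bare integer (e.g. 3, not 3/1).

541/16

iteration 1: select A,X (d=6, Q=-125); attach at lengths (11/10, 49/10); label the merged cluster AX
  updated: d(AX,B)=16, d(AX,I)=12, d(AX,J)=13/2, d(AX,U)=11/2, d(AX,V)=33/2
iteration 2: select B,V (d=15, Q=-167/2); attach at lengths (101/16, 139/16); label the merged cluster BV
  updated: d(AX,BV)=35/4, d(BV,I)=9, d(BV,J)=7, d(BV,U)=2
iteration 3: select I,J (d=2, Q=-75/2); attach at lengths (11/4, -3/4); label the merged cluster IJ
  updated: d(AX,IJ)=33/4, d(BV,IJ)=7, d(IJ,U)=3/2
iteration 4: select AX,BV (d=35/4, Q=-91/4); attach at lengths (89/16, 51/16); label the merged cluster ABVX
  updated: d(ABVX,IJ)=13/4, d(ABVX,U)=-5/8
iteration 5: select ABVX,IJ (d=13/4, Q=-33/8); attach at lengths (9/16, 43/16); label the merged cluster ABIJVX
  updated: d(ABIJVX,U)=-19/16
iteration 6: select ABIJVX,U (d=-19/16); attach at lengths (-19/32, -19/32); label the merged cluster ABIJUVX
final tree: ((((A:11/10,X:49/10):89/16,(B:101/16,V:139/16):51/16):9/16,(I:11/4,J:-3/4):43/16):-19/32,U:-19/32)
total length: 541/16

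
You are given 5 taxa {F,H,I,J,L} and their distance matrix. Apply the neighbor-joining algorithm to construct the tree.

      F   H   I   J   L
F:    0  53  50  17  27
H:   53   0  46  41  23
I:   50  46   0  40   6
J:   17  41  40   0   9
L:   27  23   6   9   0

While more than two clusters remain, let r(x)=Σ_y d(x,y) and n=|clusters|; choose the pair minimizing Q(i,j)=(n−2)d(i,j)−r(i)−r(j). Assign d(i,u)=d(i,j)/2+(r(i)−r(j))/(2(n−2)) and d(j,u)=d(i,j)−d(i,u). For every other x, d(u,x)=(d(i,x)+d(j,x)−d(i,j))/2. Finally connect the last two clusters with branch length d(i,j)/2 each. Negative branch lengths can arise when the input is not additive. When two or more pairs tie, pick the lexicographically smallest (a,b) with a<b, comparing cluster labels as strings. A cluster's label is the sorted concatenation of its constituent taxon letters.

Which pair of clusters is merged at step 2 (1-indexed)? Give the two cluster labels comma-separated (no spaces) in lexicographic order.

FJ,H

iteration 1: select F,J (d=17, Q=-203); attach at lengths (91/6, 11/6); label the merged cluster FJ
  updated: d(FJ,H)=77/2, d(FJ,I)=73/2, d(FJ,L)=19/2
iteration 2: select FJ,H (d=77/2, Q=-115); attach at lengths (27/2, 25); label the merged cluster FHJ
  updated: d(FHJ,I)=22, d(FHJ,L)=-3
iteration 3: select FHJ,I (d=22, Q=-25); attach at lengths (13/2, 31/2); label the merged cluster FHIJ
  updated: d(FHIJ,L)=-19/2
iteration 4: select FHIJ,L (d=-19/2); attach at lengths (-19/4, -19/4); label the merged cluster FHIJL
final tree: ((((F:91/6,J:11/6):27/2,H:25):13/2,I:31/2):-19/4,L:-19/4)
total length: 68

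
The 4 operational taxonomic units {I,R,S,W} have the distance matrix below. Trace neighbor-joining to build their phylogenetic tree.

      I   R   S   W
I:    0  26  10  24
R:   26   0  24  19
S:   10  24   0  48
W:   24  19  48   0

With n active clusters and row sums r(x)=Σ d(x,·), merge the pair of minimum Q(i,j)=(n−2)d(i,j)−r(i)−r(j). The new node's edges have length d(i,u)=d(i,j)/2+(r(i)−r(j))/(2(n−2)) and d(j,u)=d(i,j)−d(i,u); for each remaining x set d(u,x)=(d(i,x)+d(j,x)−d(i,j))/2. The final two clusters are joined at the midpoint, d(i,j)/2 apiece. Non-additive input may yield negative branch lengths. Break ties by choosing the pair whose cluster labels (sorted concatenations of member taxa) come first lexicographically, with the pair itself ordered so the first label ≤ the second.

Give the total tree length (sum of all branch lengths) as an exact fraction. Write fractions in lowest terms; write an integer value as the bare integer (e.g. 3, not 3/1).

step 1: merge (I,S) at d=10, Q=-122; branch lengths I→-1/2, S→21/2; new cluster IS
  updated: d(IS,R)=20, d(IS,W)=31
step 2: merge (IS,R) at d=20, Q=-70; branch lengths IS→16, R→4; new cluster IRS
  updated: d(IRS,W)=15
step 3: merge (IRS,W) at d=15; branch lengths IRS→15/2, W→15/2; new cluster IRSW
final tree: (((I:-1/2,S:21/2):16,R:4):15/2,W:15/2)
total length: 45

45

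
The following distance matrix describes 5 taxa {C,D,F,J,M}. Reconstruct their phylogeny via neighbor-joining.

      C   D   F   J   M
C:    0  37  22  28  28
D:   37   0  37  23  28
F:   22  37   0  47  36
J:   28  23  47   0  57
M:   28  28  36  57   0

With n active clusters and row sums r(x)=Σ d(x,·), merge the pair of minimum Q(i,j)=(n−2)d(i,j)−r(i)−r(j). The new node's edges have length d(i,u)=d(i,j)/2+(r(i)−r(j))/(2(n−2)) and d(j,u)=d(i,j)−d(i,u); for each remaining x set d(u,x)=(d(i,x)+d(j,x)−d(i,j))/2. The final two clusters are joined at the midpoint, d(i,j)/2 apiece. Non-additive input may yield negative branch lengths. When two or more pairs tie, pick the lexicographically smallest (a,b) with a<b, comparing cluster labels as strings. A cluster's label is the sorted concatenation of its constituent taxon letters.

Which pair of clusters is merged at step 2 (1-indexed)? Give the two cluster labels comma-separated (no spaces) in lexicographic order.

step 1: merge (D,J) at d=23, Q=-211; branch lengths D→13/2, J→33/2; new cluster DJ
  updated: d(C,DJ)=21, d(DJ,F)=61/2, d(DJ,M)=31
step 2: merge (C,F) at d=22, Q=-231/2; branch lengths C→53/8, F→123/8; new cluster CF
  updated: d(CF,DJ)=59/4, d(CF,M)=21
step 3: merge (CF,DJ) at d=59/4, Q=-267/4; branch lengths CF→19/8, DJ→99/8; new cluster CDFJ
  updated: d(CDFJ,M)=149/8
step 4: merge (CDFJ,M) at d=149/8; branch lengths CDFJ→149/16, M→149/16; new cluster CDFJM
final tree: (((C:53/8,F:123/8):19/8,(D:13/2,J:33/2):99/8):149/16,M:149/16)
total length: 627/8

C,F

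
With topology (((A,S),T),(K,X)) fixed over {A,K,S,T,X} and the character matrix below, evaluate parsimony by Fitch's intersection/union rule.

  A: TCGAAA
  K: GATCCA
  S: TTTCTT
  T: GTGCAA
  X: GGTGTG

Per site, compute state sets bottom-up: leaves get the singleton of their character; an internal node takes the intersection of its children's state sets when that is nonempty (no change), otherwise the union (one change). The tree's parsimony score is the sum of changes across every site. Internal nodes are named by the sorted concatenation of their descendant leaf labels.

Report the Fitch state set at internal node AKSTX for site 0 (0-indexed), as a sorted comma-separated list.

AS@0: {T} ∩ {T} = {T} (intersection, +0)
AST@0: {T} ∪ {G} = {G,T} (union, +1)
KX@0: {G} ∩ {G} = {G} (intersection, +0)
AKSTX@0: {G,T} ∩ {G} = {G} (intersection, +0)
AS@1: {C} ∪ {T} = {C,T} (union, +1)
AST@1: {C,T} ∩ {T} = {T} (intersection, +0)
KX@1: {A} ∪ {G} = {A,G} (union, +1)
AKSTX@1: {T} ∪ {A,G} = {A,G,T} (union, +1)
AS@2: {G} ∪ {T} = {G,T} (union, +1)
AST@2: {G,T} ∩ {G} = {G} (intersection, +0)
KX@2: {T} ∩ {T} = {T} (intersection, +0)
AKSTX@2: {G} ∪ {T} = {G,T} (union, +1)
AS@3: {A} ∪ {C} = {A,C} (union, +1)
AST@3: {A,C} ∩ {C} = {C} (intersection, +0)
KX@3: {C} ∪ {G} = {C,G} (union, +1)
AKSTX@3: {C} ∩ {C,G} = {C} (intersection, +0)
AS@4: {A} ∪ {T} = {A,T} (union, +1)
AST@4: {A,T} ∩ {A} = {A} (intersection, +0)
KX@4: {C} ∪ {T} = {C,T} (union, +1)
AKSTX@4: {A} ∪ {C,T} = {A,C,T} (union, +1)
AS@5: {A} ∪ {T} = {A,T} (union, +1)
AST@5: {A,T} ∩ {A} = {A} (intersection, +0)
KX@5: {A} ∪ {G} = {A,G} (union, +1)
AKSTX@5: {A} ∩ {A,G} = {A} (intersection, +0)
per-site changes: [1, 3, 2, 2, 3, 2]; total = 13

G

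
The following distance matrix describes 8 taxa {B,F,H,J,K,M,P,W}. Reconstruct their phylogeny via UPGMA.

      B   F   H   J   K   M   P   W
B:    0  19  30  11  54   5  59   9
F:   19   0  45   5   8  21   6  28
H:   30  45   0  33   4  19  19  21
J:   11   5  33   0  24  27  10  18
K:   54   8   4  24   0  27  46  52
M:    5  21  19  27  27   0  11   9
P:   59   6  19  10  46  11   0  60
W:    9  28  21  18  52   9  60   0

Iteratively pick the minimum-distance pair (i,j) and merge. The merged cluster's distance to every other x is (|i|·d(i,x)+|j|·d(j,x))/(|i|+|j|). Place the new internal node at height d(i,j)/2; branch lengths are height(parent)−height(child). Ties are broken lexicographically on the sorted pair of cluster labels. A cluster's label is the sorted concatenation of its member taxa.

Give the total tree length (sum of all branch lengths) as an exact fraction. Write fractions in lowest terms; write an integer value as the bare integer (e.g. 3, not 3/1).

step 1: merge (H,K) at d=4; branch lengths H→2, K→2; new cluster HK
  updated: d(B,HK)=42, d(F,HK)=53/2, d(HK,J)=57/2, d(HK,M)=23, d(HK,P)=65/2, d(HK,W)=73/2
step 2: merge (B,M) at d=5; branch lengths B→5/2, M→5/2; new cluster BM
  updated: d(BM,F)=20, d(BM,HK)=65/2, d(BM,J)=19, d(BM,P)=35, d(BM,W)=9
step 3: merge (F,J) at d=5; branch lengths F→5/2, J→5/2; new cluster FJ
  updated: d(BM,FJ)=39/2, d(FJ,HK)=55/2, d(FJ,P)=8, d(FJ,W)=23
step 4: merge (FJ,P) at d=8; branch lengths FJ→3/2, P→4; new cluster FJP
  updated: d(BM,FJP)=74/3, d(FJP,HK)=175/6, d(FJP,W)=106/3
step 5: merge (BM,W) at d=9; branch lengths BM→2, W→9/2; new cluster BMW
  updated: d(BMW,FJP)=254/9, d(BMW,HK)=203/6
step 6: merge (BMW,FJP) at d=254/9; branch lengths BMW→173/18, FJP→91/9; new cluster BFJMPW
  updated: d(BFJMPW,HK)=63/2
step 7: merge (BFJMPW,HK) at d=63/2; branch lengths BFJMPW→59/36, HK→55/4; new cluster BFHJKMPW
final tree: ((((B:5/2,M:5/2):2,W:9/2):173/18,((F:5/2,J:5/2):3/2,P:4):91/9):59/36,(H:2,K:2):55/4)
total length: 550/9

550/9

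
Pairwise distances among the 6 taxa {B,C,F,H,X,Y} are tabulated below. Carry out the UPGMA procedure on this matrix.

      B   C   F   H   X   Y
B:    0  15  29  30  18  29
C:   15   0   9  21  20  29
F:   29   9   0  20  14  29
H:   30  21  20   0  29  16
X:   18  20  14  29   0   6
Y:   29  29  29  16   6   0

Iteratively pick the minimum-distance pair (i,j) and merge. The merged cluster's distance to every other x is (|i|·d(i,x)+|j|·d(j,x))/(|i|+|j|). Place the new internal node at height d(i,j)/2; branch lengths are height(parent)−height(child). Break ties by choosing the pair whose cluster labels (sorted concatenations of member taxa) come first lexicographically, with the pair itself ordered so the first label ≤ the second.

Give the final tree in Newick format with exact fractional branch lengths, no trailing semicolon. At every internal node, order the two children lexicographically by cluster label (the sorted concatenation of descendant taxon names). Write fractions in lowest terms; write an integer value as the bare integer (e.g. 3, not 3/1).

(B:121/10,(((C:9/2,F:9/2):23/4,H:41/4):7/6,(X:3,Y:3):101/12):41/60)

iteration 1: select X,Y (d=6); attach at lengths (3, 3); label the merged cluster XY
  updated: d(B,XY)=47/2, d(C,XY)=49/2, d(F,XY)=43/2, d(H,XY)=45/2
iteration 2: select C,F (d=9); attach at lengths (9/2, 9/2); label the merged cluster CF
  updated: d(B,CF)=22, d(CF,H)=41/2, d(CF,XY)=23
iteration 3: select CF,H (d=41/2); attach at lengths (23/4, 41/4); label the merged cluster CFH
  updated: d(B,CFH)=74/3, d(CFH,XY)=137/6
iteration 4: select CFH,XY (d=137/6); attach at lengths (7/6, 101/12); label the merged cluster CFHXY
  updated: d(B,CFHXY)=121/5
iteration 5: select B,CFHXY (d=121/5); attach at lengths (121/10, 41/60); label the merged cluster BCFHXY
final tree: (B:121/10,(((C:9/2,F:9/2):23/4,H:41/4):7/6,(X:3,Y:3):101/12):41/60)
total length: 1601/30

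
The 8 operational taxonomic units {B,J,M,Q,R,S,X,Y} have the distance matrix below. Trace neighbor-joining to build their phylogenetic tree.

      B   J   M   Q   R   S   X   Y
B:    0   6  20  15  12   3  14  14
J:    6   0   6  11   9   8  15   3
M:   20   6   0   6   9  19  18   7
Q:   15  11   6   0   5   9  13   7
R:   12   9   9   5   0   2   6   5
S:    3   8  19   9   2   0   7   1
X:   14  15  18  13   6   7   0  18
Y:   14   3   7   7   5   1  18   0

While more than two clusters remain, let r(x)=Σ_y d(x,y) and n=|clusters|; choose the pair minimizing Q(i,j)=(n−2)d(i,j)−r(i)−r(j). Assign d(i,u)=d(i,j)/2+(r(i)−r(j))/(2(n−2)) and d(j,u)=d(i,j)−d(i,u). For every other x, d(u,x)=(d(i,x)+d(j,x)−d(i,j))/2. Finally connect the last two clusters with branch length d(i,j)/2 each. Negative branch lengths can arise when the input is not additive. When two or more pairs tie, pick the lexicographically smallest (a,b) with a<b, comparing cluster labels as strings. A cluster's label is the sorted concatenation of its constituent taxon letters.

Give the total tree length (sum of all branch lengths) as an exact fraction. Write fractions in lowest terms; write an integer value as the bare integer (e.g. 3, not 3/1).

iteration 1: select B,S (d=3, Q=-115); attach at lengths (53/12, -17/12); label the merged cluster BS
  updated: d(BS,J)=11/2, d(BS,M)=18, d(BS,Q)=21/2, d(BS,R)=11/2, d(BS,X)=9, d(BS,Y)=6
iteration 2: select BS,X (d=9, Q=-177/2); attach at lengths (41/20, 139/20); label the merged cluster BSX
  updated: d(BSX,J)=23/4, d(BSX,M)=27/2, d(BSX,Q)=29/4, d(BSX,R)=5/4, d(BSX,Y)=15/2
iteration 3: select BSX,R (d=5/4, Q=-119/2); attach at lengths (11/8, -1/8); label the merged cluster BRSX
  updated: d(BRSX,J)=27/4, d(BRSX,M)=85/8, d(BRSX,Q)=11/2, d(BRSX,Y)=45/8
iteration 4: select BRSX,Q (d=11/2, Q=-83/2); attach at lengths (31/12, 35/12); label the merged cluster BQRSX
  updated: d(BQRSX,J)=49/8, d(BQRSX,M)=89/16, d(BQRSX,Y)=57/16
iteration 5: select BQRSX,M (d=89/16, Q=-363/16); attach at lengths (125/64, 231/64); label the merged cluster BMQRSX
  updated: d(BMQRSX,J)=105/32, d(BMQRSX,Y)=5/2
iteration 6: select BMQRSX,J (d=105/32, Q=-281/32); attach at lengths (89/64, 121/64); label the merged cluster BJMQRSX
  updated: d(BJMQRSX,Y)=71/64
iteration 7: select BJMQRSX,Y (d=71/64); attach at lengths (71/128, 71/128); label the merged cluster BJMQRSXY
final tree: (((((((B:53/12,S:-17/12):41/20,X:139/20):11/8,R:-1/8):31/12,Q:35/12):125/64,M:231/64):89/64,J:121/64):71/128,Y:71/128)
total length: 1837/64

1837/64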